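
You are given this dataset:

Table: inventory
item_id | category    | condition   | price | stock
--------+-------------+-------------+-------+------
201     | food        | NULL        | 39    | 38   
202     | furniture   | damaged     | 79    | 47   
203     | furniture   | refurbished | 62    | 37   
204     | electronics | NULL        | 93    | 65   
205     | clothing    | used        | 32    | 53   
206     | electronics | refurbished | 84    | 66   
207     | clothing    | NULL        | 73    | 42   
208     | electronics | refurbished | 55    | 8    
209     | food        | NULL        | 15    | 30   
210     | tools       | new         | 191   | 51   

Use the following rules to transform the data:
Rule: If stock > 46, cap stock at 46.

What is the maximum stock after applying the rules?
46

Step 1: Original maximum stock = 66
Step 2: Apply cap at 46
Step 3: 5 records had stock > 46 and were capped
Step 4: Maximum after transformation = 46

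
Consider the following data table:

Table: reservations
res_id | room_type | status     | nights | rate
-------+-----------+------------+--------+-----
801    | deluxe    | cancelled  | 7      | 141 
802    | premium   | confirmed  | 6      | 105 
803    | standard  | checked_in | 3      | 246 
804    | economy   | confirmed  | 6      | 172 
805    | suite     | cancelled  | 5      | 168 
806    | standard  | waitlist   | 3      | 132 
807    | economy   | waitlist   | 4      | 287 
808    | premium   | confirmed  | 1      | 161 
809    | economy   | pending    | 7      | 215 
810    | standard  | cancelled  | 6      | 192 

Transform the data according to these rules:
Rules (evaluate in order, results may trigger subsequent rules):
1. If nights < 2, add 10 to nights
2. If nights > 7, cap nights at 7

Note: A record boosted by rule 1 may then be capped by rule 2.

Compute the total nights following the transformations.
54

Step 1: Apply rule 1 to records with nights < 2
  - 1 records get bonus of 10
  - Of these, 1 records then exceed 7 and get capped
Step 2: Apply rule 2 to records with nights > 7
  - 0 records (original) are capped
Step 3: Calculate final sum = 54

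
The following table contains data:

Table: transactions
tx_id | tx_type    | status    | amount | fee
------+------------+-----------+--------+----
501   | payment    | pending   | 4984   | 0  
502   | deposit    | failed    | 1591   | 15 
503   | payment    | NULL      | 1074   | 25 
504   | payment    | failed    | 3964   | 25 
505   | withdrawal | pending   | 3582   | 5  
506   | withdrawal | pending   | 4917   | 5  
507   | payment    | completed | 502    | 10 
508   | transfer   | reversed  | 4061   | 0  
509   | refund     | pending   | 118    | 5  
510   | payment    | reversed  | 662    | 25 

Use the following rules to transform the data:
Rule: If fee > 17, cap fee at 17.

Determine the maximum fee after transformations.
17

Step 1: Original maximum fee = 25
Step 2: Apply cap at 17
Step 3: 3 records had fee > 17 and were capped
Step 4: Maximum after transformation = 17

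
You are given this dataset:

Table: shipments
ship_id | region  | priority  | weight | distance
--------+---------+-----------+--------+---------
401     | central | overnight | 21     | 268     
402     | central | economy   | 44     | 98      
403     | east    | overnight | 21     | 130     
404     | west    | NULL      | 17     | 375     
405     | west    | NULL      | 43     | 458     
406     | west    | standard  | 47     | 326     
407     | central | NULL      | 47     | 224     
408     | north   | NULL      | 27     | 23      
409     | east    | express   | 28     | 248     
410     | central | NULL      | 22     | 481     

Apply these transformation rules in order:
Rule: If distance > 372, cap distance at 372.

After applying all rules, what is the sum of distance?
2433

Step 1: 3 records have distance > 372
Step 2: These records originally summed to 1314
Step 3: After capping: 3 × 372 = 1116
Step 4: Unaffected records sum: 1317
Step 5: Final sum = 1116 + 1317 = 2433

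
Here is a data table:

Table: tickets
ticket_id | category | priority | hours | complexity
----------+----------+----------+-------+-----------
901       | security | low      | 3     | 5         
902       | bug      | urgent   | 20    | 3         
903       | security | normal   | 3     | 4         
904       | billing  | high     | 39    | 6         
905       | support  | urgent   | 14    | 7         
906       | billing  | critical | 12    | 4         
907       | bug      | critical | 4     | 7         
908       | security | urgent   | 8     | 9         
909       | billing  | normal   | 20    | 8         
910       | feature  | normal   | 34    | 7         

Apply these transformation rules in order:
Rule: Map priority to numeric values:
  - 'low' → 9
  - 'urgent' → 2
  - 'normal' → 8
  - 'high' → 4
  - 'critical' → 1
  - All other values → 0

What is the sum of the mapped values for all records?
45

Step 1: Apply mapping to each record
Step 2: Count by status:
  'low': 1 records × 9 = 9
  'urgent': 3 records × 2 = 6
  'normal': 3 records × 8 = 24
  'high': 1 records × 4 = 4
  'critical': 2 records × 1 = 2
Step 3: Sum all mapped values = 45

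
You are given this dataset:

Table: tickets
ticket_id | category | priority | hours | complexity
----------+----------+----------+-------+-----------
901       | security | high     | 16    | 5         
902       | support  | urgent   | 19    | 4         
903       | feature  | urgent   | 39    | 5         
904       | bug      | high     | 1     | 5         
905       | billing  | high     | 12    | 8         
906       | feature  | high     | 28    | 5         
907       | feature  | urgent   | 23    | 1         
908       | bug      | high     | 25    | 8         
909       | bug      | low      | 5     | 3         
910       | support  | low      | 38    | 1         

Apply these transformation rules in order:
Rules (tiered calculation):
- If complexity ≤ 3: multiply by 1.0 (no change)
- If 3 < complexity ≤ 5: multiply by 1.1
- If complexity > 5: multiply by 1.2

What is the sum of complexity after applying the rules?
50.6

Step 1: Tier 1 (complexity ≤ 3): 3 records, sum = 5 × 1.0 = 5.0
Step 2: Tier 2 (3 < complexity ≤ 5): 5 records, sum = 24 × 1.1 = 26.4
Step 3: Tier 3 (complexity > 5): 2 records, sum = 16 × 1.2 = 19.2
Step 4: Final sum = 5.0 + 26.4 + 19.2 = 50.6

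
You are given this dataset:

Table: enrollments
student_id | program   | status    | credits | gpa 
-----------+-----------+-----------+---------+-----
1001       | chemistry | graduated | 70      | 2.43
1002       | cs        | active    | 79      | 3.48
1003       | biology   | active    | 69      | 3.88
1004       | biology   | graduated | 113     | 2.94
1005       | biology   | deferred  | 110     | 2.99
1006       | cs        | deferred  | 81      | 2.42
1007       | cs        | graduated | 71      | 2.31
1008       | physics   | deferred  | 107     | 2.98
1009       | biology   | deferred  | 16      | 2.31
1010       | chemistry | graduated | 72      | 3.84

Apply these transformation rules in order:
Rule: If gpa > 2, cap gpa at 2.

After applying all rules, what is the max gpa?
2

Step 1: Original maximum gpa = 3.88
Step 2: Apply cap at 2
Step 3: 10 records had gpa > 2 and were capped
Step 4: Maximum after transformation = 2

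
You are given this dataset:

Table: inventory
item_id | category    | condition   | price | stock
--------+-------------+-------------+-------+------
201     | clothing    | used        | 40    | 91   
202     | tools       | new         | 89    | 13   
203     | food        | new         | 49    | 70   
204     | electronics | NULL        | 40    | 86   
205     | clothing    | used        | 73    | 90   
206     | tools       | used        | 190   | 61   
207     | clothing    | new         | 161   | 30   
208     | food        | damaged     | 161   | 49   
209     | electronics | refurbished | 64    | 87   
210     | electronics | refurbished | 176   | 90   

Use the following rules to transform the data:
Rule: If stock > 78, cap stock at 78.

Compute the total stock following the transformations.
613

Step 1: 5 records have stock > 78
Step 2: These records originally summed to 444
Step 3: After capping: 5 × 78 = 390
Step 4: Unaffected records sum: 223
Step 5: Final sum = 390 + 223 = 613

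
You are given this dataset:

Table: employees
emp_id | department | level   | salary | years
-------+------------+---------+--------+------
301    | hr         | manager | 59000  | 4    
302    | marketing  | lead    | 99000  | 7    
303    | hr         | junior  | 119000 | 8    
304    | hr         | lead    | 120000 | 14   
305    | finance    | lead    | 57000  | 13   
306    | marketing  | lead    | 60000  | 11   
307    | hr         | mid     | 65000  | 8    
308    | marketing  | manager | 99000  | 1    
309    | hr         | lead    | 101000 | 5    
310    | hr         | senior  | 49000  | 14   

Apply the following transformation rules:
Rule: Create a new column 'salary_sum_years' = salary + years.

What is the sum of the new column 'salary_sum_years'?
828085

Step 1: For each record, compute salary + years
Example calculations:
  59000 + 4 = 59004
  99000 + 7 = 99007
  119000 + 8 = 119008
  ...
Step 2: Sum all derived values
Step 3: Total = 828085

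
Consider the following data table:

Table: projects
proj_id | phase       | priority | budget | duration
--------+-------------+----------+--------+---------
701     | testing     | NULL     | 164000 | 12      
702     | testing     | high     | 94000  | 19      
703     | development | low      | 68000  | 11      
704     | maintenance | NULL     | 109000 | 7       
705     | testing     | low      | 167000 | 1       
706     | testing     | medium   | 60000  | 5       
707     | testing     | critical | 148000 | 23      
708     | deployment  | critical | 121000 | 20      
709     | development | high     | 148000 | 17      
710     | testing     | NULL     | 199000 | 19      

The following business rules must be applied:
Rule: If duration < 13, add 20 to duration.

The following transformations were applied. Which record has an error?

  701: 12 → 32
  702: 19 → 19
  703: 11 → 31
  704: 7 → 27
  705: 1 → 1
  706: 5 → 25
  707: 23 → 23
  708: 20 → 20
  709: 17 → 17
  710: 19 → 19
Record 705 has an error. The correct transformed value should be 21, not 1.

Step 1: Check each record against the rule
Step 2: Record 705 has duration = 1
Step 3: Since 1 < 13, the bonus should have been applied
Step 4: Correct value = 21, but claimed value = 1
Conclusion: Record 705 has the error.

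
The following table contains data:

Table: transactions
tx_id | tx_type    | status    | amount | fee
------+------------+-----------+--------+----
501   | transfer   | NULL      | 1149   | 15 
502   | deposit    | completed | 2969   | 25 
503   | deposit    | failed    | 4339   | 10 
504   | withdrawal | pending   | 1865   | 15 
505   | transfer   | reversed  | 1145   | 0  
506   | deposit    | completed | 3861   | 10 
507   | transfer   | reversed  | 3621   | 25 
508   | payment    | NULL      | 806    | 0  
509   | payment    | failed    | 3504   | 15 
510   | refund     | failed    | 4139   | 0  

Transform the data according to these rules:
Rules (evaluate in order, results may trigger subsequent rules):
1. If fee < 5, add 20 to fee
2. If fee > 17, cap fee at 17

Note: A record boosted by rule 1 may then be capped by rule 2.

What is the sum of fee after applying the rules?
150

Step 1: Apply rule 1 to records with fee < 5
  - 3 records get bonus of 20
  - Of these, 3 records then exceed 17 and get capped
Step 2: Apply rule 2 to records with fee > 17
  - 2 records (original) are capped
Step 3: Calculate final sum = 150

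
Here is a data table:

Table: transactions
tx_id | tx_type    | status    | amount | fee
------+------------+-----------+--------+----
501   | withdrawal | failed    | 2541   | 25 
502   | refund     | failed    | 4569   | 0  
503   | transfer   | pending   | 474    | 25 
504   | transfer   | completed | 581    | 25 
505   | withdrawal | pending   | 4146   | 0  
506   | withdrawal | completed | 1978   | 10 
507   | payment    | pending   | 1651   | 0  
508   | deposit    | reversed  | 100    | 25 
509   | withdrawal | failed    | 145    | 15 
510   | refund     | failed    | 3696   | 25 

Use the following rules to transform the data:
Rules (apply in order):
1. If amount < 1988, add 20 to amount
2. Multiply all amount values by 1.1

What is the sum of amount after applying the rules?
22001.1

Step 1: Apply Rule 1 - Add 20 to records with amount < 1988
  - 6 records affected: 4929 + (6 × 20) = 5049
  - Unaffected records: 14952
  - Sum after Rule 1: 20001
Step 2: Apply Rule 2 - Multiply all by 1.1
  - 20001 × 1.1 = 22001.1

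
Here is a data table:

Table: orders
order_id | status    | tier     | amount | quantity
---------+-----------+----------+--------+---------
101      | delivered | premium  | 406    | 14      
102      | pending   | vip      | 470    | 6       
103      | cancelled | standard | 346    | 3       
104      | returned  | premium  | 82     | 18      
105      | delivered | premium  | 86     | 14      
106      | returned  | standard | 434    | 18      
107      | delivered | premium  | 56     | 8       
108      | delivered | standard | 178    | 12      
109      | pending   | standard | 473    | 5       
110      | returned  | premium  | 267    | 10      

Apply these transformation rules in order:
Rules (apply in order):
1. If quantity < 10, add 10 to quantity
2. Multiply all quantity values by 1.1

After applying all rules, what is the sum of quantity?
162.8

Step 1: Apply Rule 1 - Add 10 to records with quantity < 10
  - 4 records affected: 22 + (4 × 10) = 62
  - Unaffected records: 86
  - Sum after Rule 1: 148
Step 2: Apply Rule 2 - Multiply all by 1.1
  - 148 × 1.1 = 162.8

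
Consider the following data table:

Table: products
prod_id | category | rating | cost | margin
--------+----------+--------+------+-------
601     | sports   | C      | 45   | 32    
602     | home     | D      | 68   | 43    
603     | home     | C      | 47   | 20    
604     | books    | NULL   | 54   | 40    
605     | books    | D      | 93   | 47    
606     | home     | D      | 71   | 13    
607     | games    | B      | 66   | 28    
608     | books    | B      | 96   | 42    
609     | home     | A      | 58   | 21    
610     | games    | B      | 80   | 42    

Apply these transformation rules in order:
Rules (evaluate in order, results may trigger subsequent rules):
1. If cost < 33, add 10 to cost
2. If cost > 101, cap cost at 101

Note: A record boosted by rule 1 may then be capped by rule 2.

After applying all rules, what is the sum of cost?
678

Step 1: Apply rule 1 to records with cost < 33
  - 0 records get bonus of 10
  - Of these, 0 records then exceed 101 and get capped
Step 2: Apply rule 2 to records with cost > 101
  - 0 records (original) are capped
Step 3: Calculate final sum = 678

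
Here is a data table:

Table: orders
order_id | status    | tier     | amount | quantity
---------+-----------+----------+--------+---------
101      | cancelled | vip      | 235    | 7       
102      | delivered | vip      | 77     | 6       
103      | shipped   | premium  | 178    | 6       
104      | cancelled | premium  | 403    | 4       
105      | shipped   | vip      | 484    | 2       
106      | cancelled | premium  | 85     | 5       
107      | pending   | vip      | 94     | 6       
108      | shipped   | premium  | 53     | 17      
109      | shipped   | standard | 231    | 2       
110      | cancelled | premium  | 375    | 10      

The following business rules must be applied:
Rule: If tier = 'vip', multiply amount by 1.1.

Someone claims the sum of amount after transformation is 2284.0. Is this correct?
No, the correct result is 2304.0.

Step 1: Calculate the correct sum after transformation
Step 2: Apply multiplier 1.1 to records where tier = 'vip'
Step 3: Correct result = 2304.0
Step 4: Claimed result = 2284.0
Step 5: 2304.0 ≠ 2284.0
Conclusion: The claimed result is incorrect. The correct answer is 2304.0.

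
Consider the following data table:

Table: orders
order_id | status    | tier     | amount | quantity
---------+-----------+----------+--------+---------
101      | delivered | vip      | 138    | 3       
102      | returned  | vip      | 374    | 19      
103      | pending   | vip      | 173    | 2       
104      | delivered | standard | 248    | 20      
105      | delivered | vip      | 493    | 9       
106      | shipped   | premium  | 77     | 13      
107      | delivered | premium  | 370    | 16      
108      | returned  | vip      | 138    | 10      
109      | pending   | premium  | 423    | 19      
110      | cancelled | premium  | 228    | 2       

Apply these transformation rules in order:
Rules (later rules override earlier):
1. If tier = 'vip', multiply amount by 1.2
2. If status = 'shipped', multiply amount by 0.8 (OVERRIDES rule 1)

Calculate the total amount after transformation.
2909.8

Step 1: Rule 2 takes priority for records with status = 'shipped'
  - 1 records: 77 × 0.8 = 61.6
Step 2: Rule 1 applies to remaining records with tier = 'vip'
  - 5 records: 1316 × 1.2 = 1579.2
Step 3: Other records unchanged: 1269
Step 4: Final sum = 61.6 + 1579.2 + 1269 = 2909.8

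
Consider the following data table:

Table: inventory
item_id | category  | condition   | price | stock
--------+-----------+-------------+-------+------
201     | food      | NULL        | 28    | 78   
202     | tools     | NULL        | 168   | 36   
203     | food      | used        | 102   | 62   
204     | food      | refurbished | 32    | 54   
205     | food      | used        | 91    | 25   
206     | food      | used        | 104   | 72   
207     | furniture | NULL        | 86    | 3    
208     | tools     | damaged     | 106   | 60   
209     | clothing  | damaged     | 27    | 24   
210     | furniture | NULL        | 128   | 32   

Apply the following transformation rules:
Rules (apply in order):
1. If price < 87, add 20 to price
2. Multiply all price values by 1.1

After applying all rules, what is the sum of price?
1047.2

Step 1: Apply Rule 1 - Add 20 to records with price < 87
  - 4 records affected: 173 + (4 × 20) = 253
  - Unaffected records: 699
  - Sum after Rule 1: 952
Step 2: Apply Rule 2 - Multiply all by 1.1
  - 952 × 1.1 = 1047.2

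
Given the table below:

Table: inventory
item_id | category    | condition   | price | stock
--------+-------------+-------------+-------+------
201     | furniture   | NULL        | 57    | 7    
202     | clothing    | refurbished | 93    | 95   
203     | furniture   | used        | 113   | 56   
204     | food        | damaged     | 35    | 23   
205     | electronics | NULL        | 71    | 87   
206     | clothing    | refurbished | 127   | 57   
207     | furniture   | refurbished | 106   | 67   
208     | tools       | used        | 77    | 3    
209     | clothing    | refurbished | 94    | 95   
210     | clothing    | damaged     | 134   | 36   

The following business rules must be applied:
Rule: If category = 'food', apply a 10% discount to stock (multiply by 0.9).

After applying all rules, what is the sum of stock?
523.7

Step 1: Records with category = 'food' have total stock = 23
Step 2: Apply multiplier: 23 × 0.9 = 20.7
Step 3: Other records total: 503
Step 4: Final sum = 20.7 + 503 = 523.7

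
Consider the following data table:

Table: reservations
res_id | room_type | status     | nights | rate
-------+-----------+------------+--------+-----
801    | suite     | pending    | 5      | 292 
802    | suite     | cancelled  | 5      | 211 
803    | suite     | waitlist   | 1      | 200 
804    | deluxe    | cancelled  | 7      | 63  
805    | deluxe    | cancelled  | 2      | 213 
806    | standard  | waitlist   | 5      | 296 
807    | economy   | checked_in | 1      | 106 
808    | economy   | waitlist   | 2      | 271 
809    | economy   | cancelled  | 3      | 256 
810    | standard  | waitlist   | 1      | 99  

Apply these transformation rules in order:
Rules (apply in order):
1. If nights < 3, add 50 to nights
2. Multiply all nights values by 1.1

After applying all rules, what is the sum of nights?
310.2

Step 1: Apply Rule 1 - Add 50 to records with nights < 3
  - 5 records affected: 7 + (5 × 50) = 257
  - Unaffected records: 25
  - Sum after Rule 1: 282
Step 2: Apply Rule 2 - Multiply all by 1.1
  - 282 × 1.1 = 310.2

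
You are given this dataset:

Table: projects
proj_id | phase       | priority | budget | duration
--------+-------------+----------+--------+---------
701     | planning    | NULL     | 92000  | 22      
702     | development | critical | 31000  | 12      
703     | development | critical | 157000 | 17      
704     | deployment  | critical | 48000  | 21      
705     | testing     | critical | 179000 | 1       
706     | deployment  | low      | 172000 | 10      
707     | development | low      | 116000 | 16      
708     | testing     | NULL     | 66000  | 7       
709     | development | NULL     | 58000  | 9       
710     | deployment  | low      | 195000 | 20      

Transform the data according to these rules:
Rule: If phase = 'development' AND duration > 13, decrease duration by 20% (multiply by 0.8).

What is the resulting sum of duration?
128.4

Step 1: Find records where phase = 'development' AND duration > 13
Step 2: 2 records match, summing to 33
Step 3: After multiplier: 33 × 0.8 = 26.4
Step 4: Unaffected records sum: 102
Step 5: Final sum = 26.4 + 102 = 128.4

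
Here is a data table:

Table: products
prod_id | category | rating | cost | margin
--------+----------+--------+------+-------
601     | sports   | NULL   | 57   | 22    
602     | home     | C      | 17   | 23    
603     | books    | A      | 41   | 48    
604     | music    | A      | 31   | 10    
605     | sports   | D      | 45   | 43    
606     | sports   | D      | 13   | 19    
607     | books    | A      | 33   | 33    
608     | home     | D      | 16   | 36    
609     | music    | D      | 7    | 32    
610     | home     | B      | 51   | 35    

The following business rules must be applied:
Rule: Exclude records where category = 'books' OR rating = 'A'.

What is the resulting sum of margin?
210

Step 1: Find records where category = 'books' OR rating = 'A'
Step 2: 3 records match, summing to 91
Step 3: Original sum: 301
Step 4: Remaining sum = 301 - 91 = 210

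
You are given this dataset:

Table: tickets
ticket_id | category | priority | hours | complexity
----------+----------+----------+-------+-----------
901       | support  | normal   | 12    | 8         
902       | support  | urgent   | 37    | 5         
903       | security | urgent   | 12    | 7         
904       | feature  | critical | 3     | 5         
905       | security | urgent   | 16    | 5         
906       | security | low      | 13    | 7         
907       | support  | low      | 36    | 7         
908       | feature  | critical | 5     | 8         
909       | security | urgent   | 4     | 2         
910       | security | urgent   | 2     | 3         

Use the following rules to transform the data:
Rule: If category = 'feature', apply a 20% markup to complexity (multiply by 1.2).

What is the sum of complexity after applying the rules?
59.6

Step 1: Records with category = 'feature' have total complexity = 13
Step 2: Apply multiplier: 13 × 1.2 = 15.6
Step 3: Other records total: 44
Step 4: Final sum = 15.6 + 44 = 59.6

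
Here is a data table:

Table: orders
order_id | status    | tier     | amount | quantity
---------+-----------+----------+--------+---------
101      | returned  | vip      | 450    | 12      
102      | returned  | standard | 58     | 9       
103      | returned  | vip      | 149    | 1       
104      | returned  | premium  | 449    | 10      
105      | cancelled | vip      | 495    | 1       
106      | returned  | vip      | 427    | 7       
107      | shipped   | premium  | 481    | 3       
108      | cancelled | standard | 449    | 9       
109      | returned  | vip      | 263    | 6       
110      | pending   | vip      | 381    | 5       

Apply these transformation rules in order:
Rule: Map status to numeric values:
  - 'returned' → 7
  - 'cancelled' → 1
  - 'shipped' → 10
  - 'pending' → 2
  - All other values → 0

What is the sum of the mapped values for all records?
56

Step 1: Apply mapping to each record
Step 2: Count by status:
  'returned': 6 records × 7 = 42
  'cancelled': 2 records × 1 = 2
  'shipped': 1 records × 10 = 10
  'pending': 1 records × 2 = 2
Step 3: Sum all mapped values = 56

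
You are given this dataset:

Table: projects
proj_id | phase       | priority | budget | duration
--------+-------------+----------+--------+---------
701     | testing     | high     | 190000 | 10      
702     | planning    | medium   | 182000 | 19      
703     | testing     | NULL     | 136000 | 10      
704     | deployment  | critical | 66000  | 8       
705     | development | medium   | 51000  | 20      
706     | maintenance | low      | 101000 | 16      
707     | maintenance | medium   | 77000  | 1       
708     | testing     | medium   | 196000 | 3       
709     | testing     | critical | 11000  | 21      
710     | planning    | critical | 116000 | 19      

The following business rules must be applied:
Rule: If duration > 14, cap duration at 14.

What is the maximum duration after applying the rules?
14

Step 1: Original maximum duration = 21
Step 2: Apply cap at 14
Step 3: 5 records had duration > 14 and were capped
Step 4: Maximum after transformation = 14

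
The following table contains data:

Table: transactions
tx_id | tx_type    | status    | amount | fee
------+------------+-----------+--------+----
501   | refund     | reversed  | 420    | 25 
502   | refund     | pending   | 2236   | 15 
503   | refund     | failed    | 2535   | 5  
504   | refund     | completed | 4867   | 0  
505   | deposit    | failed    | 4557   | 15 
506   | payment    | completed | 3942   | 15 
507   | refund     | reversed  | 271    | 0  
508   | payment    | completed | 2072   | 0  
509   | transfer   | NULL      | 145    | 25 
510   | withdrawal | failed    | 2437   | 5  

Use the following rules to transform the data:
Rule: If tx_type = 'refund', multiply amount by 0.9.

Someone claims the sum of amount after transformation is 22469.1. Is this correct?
No, the correct result is 22449.1.

Step 1: Calculate the correct sum after transformation
Step 2: Apply multiplier 0.9 to records where tx_type = 'refund'
Step 3: Correct result = 22449.1
Step 4: Claimed result = 22469.1
Step 5: 22449.1 ≠ 22469.1
Conclusion: The claimed result is incorrect. The correct answer is 22449.1.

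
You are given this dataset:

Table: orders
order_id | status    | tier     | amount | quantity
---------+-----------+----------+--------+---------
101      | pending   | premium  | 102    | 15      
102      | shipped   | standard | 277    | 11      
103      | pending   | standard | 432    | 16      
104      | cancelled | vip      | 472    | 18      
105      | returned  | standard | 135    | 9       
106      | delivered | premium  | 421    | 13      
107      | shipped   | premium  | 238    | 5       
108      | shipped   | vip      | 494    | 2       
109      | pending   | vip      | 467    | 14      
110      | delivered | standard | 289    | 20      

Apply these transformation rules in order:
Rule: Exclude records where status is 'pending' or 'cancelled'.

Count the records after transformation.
6

Step 1: Count records to exclude
  - 3 (pending) + 1 (cancelled) = 4 records
Step 2: Total records: 10
Step 3: Remaining = 10 - 4 = 6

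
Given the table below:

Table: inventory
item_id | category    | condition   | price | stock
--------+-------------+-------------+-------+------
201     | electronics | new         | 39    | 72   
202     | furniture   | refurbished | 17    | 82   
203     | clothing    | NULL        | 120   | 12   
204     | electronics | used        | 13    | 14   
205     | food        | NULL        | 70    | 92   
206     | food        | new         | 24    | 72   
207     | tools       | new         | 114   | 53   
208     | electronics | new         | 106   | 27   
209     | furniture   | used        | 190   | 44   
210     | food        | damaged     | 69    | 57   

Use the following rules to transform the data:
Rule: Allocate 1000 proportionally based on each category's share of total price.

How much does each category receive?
clothing: 157.48, electronics: 207.35, food: 213.91, furniture: 271.65, tools: 149.61

Step 1: Calculate total price = 762
Step 2: Calculate each category's proportion:
  clothing: 120/762 = 15.75% → 157.48
  electronics: 158/762 = 20.73% → 207.35
  food: 163/762 = 21.39% → 213.91
  furniture: 207/762 = 27.17% → 271.65
  tools: 114/762 = 14.96% → 149.61
Step 3: Verify: sum of allocations ≈ 1000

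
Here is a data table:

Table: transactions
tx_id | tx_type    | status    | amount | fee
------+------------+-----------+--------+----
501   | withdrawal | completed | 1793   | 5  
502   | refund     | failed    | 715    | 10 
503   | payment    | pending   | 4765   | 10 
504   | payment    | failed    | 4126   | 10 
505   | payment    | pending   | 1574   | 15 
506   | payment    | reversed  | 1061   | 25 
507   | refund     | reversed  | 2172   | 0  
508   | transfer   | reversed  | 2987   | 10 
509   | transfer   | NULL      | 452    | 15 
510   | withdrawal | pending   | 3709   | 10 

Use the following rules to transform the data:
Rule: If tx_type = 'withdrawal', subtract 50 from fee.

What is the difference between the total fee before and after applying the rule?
100

Step 1: Original sum of fee = 110
Step 2: 2 records have tx_type = 'withdrawal'
Step 3: Each affected record changes by -50
Step 4: Total change = 2 × -50 = -100
Step 5: New sum = 110 + -100 = 10
Step 6: Difference = |10 - 110| = 100
        (Sum decreased by 100)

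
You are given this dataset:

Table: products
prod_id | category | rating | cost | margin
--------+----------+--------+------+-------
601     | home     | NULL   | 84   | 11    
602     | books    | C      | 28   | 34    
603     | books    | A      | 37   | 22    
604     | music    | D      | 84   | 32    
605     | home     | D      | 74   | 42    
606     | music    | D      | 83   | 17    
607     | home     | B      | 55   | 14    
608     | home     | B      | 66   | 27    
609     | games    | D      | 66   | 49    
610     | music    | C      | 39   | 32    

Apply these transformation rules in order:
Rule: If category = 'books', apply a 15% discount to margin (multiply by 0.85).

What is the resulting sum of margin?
271.6

Step 1: Records with category = 'books' have total margin = 56
Step 2: Apply multiplier: 56 × 0.85 = 47.6
Step 3: Other records total: 224
Step 4: Final sum = 47.6 + 224 = 271.6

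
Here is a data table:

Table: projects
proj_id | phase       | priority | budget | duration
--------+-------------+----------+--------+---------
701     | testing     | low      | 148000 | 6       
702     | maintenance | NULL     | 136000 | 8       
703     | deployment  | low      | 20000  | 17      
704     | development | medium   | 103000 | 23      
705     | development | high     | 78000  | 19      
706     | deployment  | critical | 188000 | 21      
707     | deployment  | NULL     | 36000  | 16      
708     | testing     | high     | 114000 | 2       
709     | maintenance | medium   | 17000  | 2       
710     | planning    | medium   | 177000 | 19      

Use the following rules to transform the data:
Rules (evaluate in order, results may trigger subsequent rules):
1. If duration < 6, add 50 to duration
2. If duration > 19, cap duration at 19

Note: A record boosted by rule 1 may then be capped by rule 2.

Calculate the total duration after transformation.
161

Step 1: Apply rule 1 to records with duration < 6
  - 2 records get bonus of 50
  - Of these, 2 records then exceed 19 and get capped
Step 2: Apply rule 2 to records with duration > 19
  - 2 records (original) are capped
Step 3: Calculate final sum = 161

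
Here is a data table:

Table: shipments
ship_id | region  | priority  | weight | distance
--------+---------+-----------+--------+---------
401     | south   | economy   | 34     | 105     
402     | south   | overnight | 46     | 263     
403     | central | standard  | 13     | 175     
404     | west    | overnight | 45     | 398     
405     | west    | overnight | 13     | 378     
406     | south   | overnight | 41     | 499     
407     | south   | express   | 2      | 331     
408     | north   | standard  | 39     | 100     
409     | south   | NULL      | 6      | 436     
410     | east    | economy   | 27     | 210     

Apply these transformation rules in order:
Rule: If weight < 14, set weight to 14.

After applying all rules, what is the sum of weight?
288

Step 1: 4 records have weight < 14
Step 2: These records originally summed to 34
Step 3: After setting to minimum: 4 × 14 = 56
Step 4: Unaffected records sum: 232
Step 5: Final sum = 56 + 232 = 288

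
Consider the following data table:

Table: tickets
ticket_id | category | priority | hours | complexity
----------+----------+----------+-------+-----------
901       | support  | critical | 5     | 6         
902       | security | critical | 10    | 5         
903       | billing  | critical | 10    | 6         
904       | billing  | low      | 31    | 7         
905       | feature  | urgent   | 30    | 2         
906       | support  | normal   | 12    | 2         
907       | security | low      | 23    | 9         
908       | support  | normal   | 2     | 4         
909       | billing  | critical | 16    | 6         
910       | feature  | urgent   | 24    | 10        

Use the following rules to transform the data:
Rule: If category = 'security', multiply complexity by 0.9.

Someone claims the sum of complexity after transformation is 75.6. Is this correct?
No, the correct result is 55.6.

Step 1: Calculate the correct sum after transformation
Step 2: Apply multiplier 0.9 to records where category = 'security'
Step 3: Correct result = 55.6
Step 4: Claimed result = 75.6
Step 5: 55.6 ≠ 75.6
Conclusion: The claimed result is incorrect. The correct answer is 55.6.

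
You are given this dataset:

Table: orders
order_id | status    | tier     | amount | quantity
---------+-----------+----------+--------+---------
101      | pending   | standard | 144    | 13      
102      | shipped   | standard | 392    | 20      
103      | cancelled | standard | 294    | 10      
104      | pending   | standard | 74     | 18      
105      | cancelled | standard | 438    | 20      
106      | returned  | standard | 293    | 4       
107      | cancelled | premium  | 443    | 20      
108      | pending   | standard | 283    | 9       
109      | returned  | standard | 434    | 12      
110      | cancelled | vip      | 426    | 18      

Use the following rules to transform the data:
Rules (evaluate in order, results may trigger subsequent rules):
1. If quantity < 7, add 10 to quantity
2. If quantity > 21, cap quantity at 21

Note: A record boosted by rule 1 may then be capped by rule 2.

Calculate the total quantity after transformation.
154

Step 1: Apply rule 1 to records with quantity < 7
  - 1 records get bonus of 10
  - Of these, 0 records then exceed 21 and get capped
Step 2: Apply rule 2 to records with quantity > 21
  - 0 records (original) are capped
Step 3: Calculate final sum = 154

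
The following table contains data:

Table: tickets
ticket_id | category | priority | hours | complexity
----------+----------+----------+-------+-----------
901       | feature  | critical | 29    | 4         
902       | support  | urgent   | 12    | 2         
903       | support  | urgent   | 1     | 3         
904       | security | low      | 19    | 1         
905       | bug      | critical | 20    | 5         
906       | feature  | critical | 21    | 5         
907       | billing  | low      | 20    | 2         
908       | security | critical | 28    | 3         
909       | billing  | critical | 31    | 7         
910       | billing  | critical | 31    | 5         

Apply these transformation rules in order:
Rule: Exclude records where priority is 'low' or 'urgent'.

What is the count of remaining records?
6

Step 1: Count records to exclude
  - 2 (low) + 2 (urgent) = 4 records
Step 2: Total records: 10
Step 3: Remaining = 10 - 4 = 6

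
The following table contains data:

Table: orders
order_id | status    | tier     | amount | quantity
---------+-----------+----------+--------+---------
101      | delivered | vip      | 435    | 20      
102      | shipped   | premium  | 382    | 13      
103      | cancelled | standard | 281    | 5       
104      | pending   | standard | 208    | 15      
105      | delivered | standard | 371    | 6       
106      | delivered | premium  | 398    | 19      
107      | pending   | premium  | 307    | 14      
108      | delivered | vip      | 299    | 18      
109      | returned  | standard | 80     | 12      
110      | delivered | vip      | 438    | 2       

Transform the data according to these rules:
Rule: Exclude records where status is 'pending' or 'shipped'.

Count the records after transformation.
7

Step 1: Count records to exclude
  - 2 (pending) + 1 (shipped) = 3 records
Step 2: Total records: 10
Step 3: Remaining = 10 - 3 = 7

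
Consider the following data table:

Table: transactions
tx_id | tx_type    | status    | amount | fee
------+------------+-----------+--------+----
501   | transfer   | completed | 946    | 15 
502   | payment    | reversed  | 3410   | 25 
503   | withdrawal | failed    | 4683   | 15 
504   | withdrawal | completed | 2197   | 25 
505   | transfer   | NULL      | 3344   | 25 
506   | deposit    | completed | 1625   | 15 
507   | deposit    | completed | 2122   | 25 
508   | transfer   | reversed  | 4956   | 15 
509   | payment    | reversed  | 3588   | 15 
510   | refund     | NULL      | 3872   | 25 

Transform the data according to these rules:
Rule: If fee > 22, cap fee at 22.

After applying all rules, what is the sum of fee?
185

Step 1: 5 records have fee > 22
Step 2: These records originally summed to 125
Step 3: After capping: 5 × 22 = 110
Step 4: Unaffected records sum: 75
Step 5: Final sum = 110 + 75 = 185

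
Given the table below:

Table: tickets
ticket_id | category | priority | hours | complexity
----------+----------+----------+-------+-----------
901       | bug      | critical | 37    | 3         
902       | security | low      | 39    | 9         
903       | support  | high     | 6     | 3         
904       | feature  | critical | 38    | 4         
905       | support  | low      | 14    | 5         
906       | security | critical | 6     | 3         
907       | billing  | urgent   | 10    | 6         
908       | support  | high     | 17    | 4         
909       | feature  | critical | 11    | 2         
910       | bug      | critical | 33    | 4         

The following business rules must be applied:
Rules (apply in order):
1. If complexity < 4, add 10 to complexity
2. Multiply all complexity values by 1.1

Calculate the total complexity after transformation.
91.3

Step 1: Apply Rule 1 - Add 10 to records with complexity < 4
  - 4 records affected: 11 + (4 × 10) = 51
  - Unaffected records: 32
  - Sum after Rule 1: 83
Step 2: Apply Rule 2 - Multiply all by 1.1
  - 83 × 1.1 = 91.3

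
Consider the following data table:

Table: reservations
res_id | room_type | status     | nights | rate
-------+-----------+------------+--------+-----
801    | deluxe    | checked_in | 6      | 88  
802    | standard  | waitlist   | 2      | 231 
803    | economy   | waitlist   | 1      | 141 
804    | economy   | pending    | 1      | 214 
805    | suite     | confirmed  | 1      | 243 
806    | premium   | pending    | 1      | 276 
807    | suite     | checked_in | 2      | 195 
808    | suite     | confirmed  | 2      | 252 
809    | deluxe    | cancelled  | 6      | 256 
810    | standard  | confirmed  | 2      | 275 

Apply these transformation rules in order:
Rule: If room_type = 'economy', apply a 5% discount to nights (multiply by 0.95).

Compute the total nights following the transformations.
23.9

Step 1: Records with room_type = 'economy' have total nights = 2
Step 2: Apply multiplier: 2 × 0.95 = 1.9
Step 3: Other records total: 22
Step 4: Final sum = 1.9 + 22 = 23.9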